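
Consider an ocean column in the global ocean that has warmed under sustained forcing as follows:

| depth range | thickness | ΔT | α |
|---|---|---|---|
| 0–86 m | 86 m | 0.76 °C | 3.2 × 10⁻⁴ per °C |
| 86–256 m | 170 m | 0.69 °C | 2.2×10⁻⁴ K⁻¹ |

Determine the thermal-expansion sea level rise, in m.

Δh = 0.0467 m

0–86 m: 3.2×10⁻⁴ × 86 × 0.76 = 0.0209152 m
0.69 × 170 × 2.2×10⁻⁴ = 0.025806 m
Δh = 0.0209152 + 0.025806 = 0.0467212 m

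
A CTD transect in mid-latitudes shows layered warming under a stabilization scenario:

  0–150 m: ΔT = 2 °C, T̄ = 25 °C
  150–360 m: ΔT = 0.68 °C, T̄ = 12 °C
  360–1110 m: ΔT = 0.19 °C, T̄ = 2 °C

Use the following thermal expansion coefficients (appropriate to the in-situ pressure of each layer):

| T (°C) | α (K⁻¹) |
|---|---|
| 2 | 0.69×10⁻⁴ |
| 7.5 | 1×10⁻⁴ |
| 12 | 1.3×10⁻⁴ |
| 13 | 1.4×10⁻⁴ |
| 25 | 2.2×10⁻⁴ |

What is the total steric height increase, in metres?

Layer 1 at 25 °C → α = 2.2×10⁻⁴ K⁻¹
Layer 2 at 12 °C → α = 1.3×10⁻⁴ K⁻¹
Layer 3 at 2 °C → α = 0.69×10⁻⁴ K⁻¹
0–150 m: 2.2×10⁻⁴ × 2 × 150 = 0.06600 m
150–360 m: 0.68 × 210 × 1.3×10⁻⁴ = 0.018564 m
360–1110 m: 0.69×10⁻⁴ × 750 × 0.19 = 0.0098325 m
Δh = 0.06600 + 0.018564 + 0.0098325 = 0.0943965 m ≈ 0.0944 m

Δh = 0.0944 m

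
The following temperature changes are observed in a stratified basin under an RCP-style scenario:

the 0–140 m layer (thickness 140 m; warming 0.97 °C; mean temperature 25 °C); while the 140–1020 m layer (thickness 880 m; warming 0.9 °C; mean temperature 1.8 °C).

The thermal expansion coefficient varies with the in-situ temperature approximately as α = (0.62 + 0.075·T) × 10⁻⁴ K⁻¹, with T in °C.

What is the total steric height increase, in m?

Layer 1: α = (0.62 + 0.075×25)×10⁻⁴ = 2.495×10⁻⁴ K⁻¹
Layer 2: α = (0.62 + 0.075×1.8)×10⁻⁴ = 0.755×10⁻⁴ K⁻¹
Layer 1: 0.97 × 2.495×10⁻⁴ × 140 = 0.0338821 m
Layer 2: 0.9 × 0.755×10⁻⁴ × 880 = 0.059796 m
Δh = 0.0338821 + 0.059796 = 0.0936781 m ≈ 0.094 m

0.094 m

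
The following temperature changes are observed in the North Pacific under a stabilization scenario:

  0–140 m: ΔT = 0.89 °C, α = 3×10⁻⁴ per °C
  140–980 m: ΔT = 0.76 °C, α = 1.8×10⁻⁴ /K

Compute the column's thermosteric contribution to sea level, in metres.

3×10⁻⁴ × 140 × 0.89 = 0.03738 m
0.76 × 840 × 1.8×10⁻⁴ = 0.114912 m
Δh = 0.03738 + 0.114912 = 0.152292 m ≈ 0.15 m

Δh = 0.15 m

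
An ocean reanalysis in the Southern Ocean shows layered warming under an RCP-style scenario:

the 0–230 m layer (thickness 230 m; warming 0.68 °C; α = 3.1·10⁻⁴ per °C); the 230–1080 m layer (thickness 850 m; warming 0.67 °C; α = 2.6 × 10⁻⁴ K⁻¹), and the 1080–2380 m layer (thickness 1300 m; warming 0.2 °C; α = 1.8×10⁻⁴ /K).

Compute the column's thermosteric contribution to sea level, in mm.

Layer 1: 3.1×10⁻⁴ × 230 × 0.68 = 0.048484 m
Layer 2: 0.67 × 850 × 2.6×10⁻⁴ = 0.14807 m
Layer 3: 1.8×10⁻⁴ × 0.2 × 1300 = 0.04680 m
Δh = 0.048484 + 0.14807 + 0.04680 = 0.243354 m ≈ 240 mm

240 mm of thermosteric rise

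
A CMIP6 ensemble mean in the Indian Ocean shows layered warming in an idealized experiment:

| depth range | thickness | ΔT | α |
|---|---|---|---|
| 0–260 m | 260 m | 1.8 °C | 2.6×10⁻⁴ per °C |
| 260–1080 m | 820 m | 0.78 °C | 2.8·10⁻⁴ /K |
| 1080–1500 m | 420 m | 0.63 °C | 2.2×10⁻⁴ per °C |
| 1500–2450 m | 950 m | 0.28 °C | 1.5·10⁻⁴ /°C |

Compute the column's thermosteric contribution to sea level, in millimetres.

399 mm of thermosteric rise

0–260 m: 2.6×10⁻⁴ × 1.8 × 260 = 0.12168 m
Layer 2: 0.78 × 820 × 2.8×10⁻⁴ = 0.179088 m
420 × 0.63 × 2.2×10⁻⁴ = 0.058212 m
1500–2450 m: 0.28 × 950 × 1.5×10⁻⁴ = 0.03990 m
Δh = 0.12168 + 0.179088 + 0.058212 + 0.03990 = 0.39888 m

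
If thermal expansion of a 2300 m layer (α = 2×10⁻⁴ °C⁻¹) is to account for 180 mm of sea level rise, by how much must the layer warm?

ΔT = Δh/(αH) = 0.18 / (2×10⁻⁴ × 2300) ≈ 0.3913 K

about 0.39 K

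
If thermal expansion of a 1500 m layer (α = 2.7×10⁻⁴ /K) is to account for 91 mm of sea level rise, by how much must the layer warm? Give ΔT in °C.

ΔT = Δh/(αH) = 0.091 / (2.7×10⁻⁴ × 1500) ≈ 0.2247 °C

about 0.225 °C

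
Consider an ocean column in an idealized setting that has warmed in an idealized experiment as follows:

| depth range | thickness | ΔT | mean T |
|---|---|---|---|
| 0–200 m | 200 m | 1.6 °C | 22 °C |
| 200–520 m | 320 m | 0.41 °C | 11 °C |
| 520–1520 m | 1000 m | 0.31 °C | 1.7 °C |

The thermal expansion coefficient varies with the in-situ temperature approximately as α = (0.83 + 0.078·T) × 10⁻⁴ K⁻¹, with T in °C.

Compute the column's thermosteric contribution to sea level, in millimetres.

133 mm of thermosteric rise

Layer 1: α = (0.83 + 0.078×22)×10⁻⁴ = 2.546×10⁻⁴ K⁻¹
Layer 2: α = (0.83 + 0.078×11)×10⁻⁴ = 1.688×10⁻⁴ K⁻¹
Layer 3: α = (0.83 + 0.078×1.7)×10⁻⁴ = 0.9626×10⁻⁴ K⁻¹
Layer 1: 1.6 × 2.546×10⁻⁴ × 200 = 0.081472 m
Layer 2: 0.41 × 320 × 1.688×10⁻⁴ = 0.02214656 m
1000 × 0.9626×10⁻⁴ × 0.31 = 0.0298406 m
Δh = 0.081472 + 0.02214656 + 0.0298406 = 0.13345916 m ≈ 133 mm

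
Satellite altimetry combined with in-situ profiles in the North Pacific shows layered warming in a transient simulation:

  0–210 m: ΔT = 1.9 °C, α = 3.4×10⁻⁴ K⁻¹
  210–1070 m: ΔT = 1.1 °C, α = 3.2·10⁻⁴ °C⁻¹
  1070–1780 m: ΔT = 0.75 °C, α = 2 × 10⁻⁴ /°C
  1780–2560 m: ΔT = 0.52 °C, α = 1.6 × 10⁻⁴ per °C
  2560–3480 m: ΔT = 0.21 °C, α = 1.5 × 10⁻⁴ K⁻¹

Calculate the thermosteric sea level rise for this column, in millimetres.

3.4×10⁻⁴ × 1.9 × 210 = 0.13566 m
210–1070 m: 3.2×10⁻⁴ × 860 × 1.1 = 0.30272 m
Layer 3: 2×10⁻⁴ × 710 × 0.75 = 0.10650 m
Layer 4: 0.52 × 1.6×10⁻⁴ × 780 = 0.064896 m
Layer 5: 0.21 × 1.5×10⁻⁴ × 920 = 0.02898 m
Δh = 0.13566 + 0.30272 + 0.10650 + 0.064896 + 0.02898 = 0.638756 m

Δh = 639 mm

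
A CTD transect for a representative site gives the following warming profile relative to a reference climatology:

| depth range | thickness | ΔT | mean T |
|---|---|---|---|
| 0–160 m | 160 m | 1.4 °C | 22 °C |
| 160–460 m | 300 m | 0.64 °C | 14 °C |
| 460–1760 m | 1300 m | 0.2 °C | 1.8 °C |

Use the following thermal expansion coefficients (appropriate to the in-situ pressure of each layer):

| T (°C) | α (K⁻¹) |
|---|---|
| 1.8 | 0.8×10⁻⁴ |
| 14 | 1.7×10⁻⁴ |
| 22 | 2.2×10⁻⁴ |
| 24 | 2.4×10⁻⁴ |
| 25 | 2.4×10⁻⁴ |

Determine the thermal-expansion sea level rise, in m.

Layer 1 at 22 °C → α = 2.2×10⁻⁴ K⁻¹
Layer 2 at 14 °C → α = 1.7×10⁻⁴ K⁻¹
Layer 3 at 1.8 °C → α = 0.8×10⁻⁴ K⁻¹
Layer 1: 1.4 × 2.2×10⁻⁴ × 160 = 0.04928 m
Layer 2: 0.64 × 1.7×10⁻⁴ × 300 = 0.03264 m
460–1760 m: 0.8×10⁻⁴ × 1300 × 0.2 = 0.02080 m
Δh = 0.04928 + 0.03264 + 0.02080 = 0.10272 m ≈ 0.10 m

0.10 m of thermosteric rise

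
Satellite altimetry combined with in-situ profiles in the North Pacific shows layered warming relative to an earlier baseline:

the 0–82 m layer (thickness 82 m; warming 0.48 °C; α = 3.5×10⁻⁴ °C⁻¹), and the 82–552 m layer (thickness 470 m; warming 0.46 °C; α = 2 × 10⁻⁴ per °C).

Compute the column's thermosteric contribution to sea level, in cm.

5.70 cm of thermosteric rise

0–82 m: 0.48 × 3.5×10⁻⁴ × 82 = 0.013776 m
Layer 2: 0.46 × 2×10⁻⁴ × 470 = 0.04324 m
Δh = 0.013776 + 0.04324 = 0.057016 m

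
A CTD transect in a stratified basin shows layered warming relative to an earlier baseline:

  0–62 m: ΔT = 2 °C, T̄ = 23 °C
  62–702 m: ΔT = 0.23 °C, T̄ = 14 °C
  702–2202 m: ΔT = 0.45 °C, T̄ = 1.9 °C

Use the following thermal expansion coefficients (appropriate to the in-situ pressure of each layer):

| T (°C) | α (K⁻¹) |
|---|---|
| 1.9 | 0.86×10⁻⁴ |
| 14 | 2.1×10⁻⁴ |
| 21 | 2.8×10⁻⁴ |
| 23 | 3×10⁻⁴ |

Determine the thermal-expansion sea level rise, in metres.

Δh = 0.13 m

Layer 1 at 23 °C → α = 3×10⁻⁴ K⁻¹
Layer 2 at 14 °C → α = 2.1×10⁻⁴ K⁻¹
Layer 3 at 1.9 °C → α = 0.86×10⁻⁴ K⁻¹
0–62 m: 3×10⁻⁴ × 62 × 2 = 0.03720 m
62–702 m: 0.23 × 2.1×10⁻⁴ × 640 = 0.030912 m
Layer 3: 0.45 × 1500 × 0.86×10⁻⁴ = 0.05805 m
Δh = 0.03720 + 0.030912 + 0.05805 = 0.126162 m ≈ 0.13 m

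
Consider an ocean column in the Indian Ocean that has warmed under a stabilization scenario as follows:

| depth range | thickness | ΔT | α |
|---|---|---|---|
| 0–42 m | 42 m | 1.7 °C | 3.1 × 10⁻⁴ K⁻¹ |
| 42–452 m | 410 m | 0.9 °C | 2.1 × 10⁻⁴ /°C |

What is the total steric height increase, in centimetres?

10 cm

Layer 1: 42 × 1.7 × 3.1×10⁻⁴ = 0.022134 m
42–452 m: 410 × 0.9 × 2.1×10⁻⁴ = 0.07749 m
Δh = 0.022134 + 0.07749 = 0.099624 m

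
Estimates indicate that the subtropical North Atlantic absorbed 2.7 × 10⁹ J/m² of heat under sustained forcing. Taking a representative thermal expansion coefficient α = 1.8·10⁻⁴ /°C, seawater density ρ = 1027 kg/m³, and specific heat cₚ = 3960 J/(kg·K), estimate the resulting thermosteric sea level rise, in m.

Δh = 0.12 m

Δh = αQ/(ρcₚ) = 1.8×10⁻⁴ × 2.7×10⁹ / (1027 × 3960) ≈ 0.11950 m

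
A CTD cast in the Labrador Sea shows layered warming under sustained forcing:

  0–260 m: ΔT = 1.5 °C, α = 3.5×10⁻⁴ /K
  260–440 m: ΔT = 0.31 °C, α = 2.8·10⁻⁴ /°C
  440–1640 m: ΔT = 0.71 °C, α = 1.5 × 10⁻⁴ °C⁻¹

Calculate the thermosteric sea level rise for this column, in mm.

Layer 1: 1.5 × 3.5×10⁻⁴ × 260 = 0.13650 m
Layer 2: 180 × 2.8×10⁻⁴ × 0.31 = 0.015624 m
Layer 3: 1.5×10⁻⁴ × 1200 × 0.71 = 0.12780 m
Δh = 0.13650 + 0.015624 + 0.12780 = 0.279924 m

280 mm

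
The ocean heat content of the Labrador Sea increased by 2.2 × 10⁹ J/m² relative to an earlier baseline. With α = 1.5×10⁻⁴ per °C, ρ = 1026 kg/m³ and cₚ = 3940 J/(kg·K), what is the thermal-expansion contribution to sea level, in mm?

Δh = αQ/(ρcₚ) = 1.5×10⁻⁴ × 2.2×10⁹ / (1026 × 3940) ≈ 0.081634 m

Δh ≈ 82 mm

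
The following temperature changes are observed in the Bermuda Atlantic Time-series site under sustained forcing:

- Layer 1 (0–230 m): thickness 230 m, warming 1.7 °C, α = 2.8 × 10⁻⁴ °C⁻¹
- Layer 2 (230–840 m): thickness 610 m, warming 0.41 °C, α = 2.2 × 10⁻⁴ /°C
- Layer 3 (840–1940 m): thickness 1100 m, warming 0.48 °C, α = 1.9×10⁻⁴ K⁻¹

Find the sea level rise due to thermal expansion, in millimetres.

2.8×10⁻⁴ × 230 × 1.7 = 0.10948 m
230–840 m: 0.41 × 610 × 2.2×10⁻⁴ = 0.055022 m
840–1940 m: 1100 × 1.9×10⁻⁴ × 0.48 = 0.10032 m
Δh = 0.10948 + 0.055022 + 0.10032 = 0.264822 m ≈ 265 mm

265 mm of thermosteric rise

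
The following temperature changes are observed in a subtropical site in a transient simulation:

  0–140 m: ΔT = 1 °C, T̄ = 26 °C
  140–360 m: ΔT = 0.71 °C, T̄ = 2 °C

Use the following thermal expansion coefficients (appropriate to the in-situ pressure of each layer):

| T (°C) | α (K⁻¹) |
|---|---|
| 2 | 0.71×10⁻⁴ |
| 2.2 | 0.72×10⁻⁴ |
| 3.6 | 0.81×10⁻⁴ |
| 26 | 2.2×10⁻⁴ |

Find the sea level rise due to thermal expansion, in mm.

Layer 1 at 26 °C → α = 2.2×10⁻⁴ K⁻¹
Layer 2 at 2 °C → α = 0.71×10⁻⁴ K⁻¹
Layer 1: 140 × 1 × 2.2×10⁻⁴ = 0.03080 m
140–360 m: 220 × 0.71 × 0.71×10⁻⁴ = 0.0110902 m
Δh = 0.03080 + 0.0110902 = 0.0418902 m

42 mm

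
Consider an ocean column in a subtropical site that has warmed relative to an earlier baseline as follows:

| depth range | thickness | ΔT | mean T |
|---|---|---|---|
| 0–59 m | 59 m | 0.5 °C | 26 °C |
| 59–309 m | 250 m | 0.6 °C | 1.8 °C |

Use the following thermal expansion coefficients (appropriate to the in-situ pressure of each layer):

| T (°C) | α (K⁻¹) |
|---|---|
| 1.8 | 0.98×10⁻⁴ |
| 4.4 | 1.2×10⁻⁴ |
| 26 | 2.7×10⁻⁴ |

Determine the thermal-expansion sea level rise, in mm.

22.7 mm of thermosteric rise

Layer 1 at 26 °C → α = 2.7×10⁻⁴ K⁻¹
Layer 2 at 1.8 °C → α = 0.98×10⁻⁴ K⁻¹
2.7×10⁻⁴ × 0.5 × 59 = 0.007965 m
0.98×10⁻⁴ × 0.6 × 250 = 0.01470 m
Δh = 0.007965 + 0.01470 = 0.022665 m ≈ 22.7 mm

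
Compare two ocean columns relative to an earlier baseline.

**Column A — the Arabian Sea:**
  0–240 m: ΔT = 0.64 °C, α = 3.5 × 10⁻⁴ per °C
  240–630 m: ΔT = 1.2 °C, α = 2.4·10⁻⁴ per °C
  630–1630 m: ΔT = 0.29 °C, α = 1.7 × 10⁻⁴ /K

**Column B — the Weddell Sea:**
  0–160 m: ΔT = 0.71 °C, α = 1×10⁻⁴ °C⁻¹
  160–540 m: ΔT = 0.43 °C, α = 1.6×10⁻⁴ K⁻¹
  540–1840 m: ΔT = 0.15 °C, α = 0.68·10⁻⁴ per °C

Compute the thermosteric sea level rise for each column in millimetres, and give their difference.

Δh_A ≈ 220 mm, Δh_B ≈ 51 mm; difference ≈ 160 mm

A 0–240 m: 0.64 × 3.5×10⁻⁴ × 240 = 0.05376 m
A 240–630 m: 390 × 1.2 × 2.4×10⁻⁴ = 0.11232 m
A Layer 3: 1000 × 1.7×10⁻⁴ × 0.29 = 0.04930 m
A total: 0.21538 m
B 0–160 m: 1×10⁻⁴ × 0.71 × 160 = 0.01136 m
B 160–540 m: 380 × 0.43 × 1.6×10⁻⁴ = 0.026144 m
B Layer 3: 0.15 × 1300 × 0.68×10⁻⁴ = 0.01326 m
B total: 0.050764 m
Difference: 0.21538 − 0.050764 = 0.164616 m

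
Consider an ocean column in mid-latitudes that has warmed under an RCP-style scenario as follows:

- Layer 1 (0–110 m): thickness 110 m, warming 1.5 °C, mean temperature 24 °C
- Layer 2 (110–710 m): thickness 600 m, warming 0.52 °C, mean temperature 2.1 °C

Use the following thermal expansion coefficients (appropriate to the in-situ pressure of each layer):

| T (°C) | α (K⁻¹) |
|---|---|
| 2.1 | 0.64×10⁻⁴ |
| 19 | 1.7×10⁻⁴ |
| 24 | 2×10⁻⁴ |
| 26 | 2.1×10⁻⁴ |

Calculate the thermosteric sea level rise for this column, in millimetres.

53.0 mm

Layer 1 at 24 °C → α = 2×10⁻⁴ K⁻¹
Layer 2 at 2.1 °C → α = 0.64×10⁻⁴ K⁻¹
2×10⁻⁴ × 1.5 × 110 = 0.03300 m
Layer 2: 0.52 × 600 × 0.64×10⁻⁴ = 0.019968 m
Δh = 0.03300 + 0.019968 = 0.052968 m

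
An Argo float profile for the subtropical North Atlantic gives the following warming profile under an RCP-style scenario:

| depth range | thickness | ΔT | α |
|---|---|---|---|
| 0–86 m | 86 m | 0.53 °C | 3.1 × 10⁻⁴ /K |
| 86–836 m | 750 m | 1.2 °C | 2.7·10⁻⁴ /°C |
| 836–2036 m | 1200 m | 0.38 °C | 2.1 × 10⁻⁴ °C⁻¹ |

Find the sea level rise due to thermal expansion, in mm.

Layer 1: 86 × 0.53 × 3.1×10⁻⁴ = 0.0141298 m
Layer 2: 2.7×10⁻⁴ × 1.2 × 750 = 0.24300 m
2.1×10⁻⁴ × 0.38 × 1200 = 0.09576 m
Δh = 0.0141298 + 0.24300 + 0.09576 = 0.3528898 m

353 mm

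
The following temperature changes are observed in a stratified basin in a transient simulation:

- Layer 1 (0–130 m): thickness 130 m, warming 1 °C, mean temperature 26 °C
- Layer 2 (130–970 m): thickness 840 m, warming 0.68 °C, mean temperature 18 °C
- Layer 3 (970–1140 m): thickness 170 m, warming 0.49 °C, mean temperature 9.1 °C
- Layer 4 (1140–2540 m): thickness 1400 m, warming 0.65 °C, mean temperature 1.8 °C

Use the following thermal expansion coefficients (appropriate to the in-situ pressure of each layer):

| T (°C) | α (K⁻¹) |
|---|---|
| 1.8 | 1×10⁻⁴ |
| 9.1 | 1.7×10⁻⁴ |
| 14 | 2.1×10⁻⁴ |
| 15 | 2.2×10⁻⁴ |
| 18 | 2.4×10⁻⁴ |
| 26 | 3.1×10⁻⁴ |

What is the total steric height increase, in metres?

Layer 1 at 26 °C → α = 3.1×10⁻⁴ K⁻¹
Layer 2 at 18 °C → α = 2.4×10⁻⁴ K⁻¹
Layer 3 at 9.1 °C → α = 1.7×10⁻⁴ K⁻¹
Layer 4 at 1.8 °C → α = 1×10⁻⁴ K⁻¹
130 × 1 × 3.1×10⁻⁴ = 0.04030 m
Layer 2: 840 × 0.68 × 2.4×10⁻⁴ = 0.137088 m
0.49 × 1.7×10⁻⁴ × 170 = 0.014161 m
Layer 4: 0.65 × 1×10⁻⁴ × 1400 = 0.09100 m
Δh = 0.04030 + 0.137088 + 0.014161 + 0.09100 = 0.282549 m ≈ 0.283 m

0.283 m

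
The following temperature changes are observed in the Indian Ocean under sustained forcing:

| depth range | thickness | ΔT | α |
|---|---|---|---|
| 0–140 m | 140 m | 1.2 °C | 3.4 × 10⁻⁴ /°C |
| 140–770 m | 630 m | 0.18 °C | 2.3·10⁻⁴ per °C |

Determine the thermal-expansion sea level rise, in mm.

Δh ≈ 83 mm

0–140 m: 3.4×10⁻⁴ × 140 × 1.2 = 0.05712 m
630 × 0.18 × 2.3×10⁻⁴ = 0.026082 m
Δh = 0.05712 + 0.026082 = 0.083202 m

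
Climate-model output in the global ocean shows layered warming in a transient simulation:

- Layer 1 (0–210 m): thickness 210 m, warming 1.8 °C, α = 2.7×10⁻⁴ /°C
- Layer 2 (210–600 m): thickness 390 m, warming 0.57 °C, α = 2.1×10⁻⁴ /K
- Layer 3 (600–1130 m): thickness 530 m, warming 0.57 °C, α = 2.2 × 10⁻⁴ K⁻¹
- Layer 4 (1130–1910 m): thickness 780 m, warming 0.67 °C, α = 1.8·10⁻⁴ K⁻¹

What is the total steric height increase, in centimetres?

0–210 m: 1.8 × 2.7×10⁻⁴ × 210 = 0.10206 m
390 × 0.57 × 2.1×10⁻⁴ = 0.046683 m
Layer 3: 2.2×10⁻⁴ × 530 × 0.57 = 0.066462 m
1130–1910 m: 780 × 1.8×10⁻⁴ × 0.67 = 0.094068 m
Δh = 0.10206 + 0.046683 + 0.066462 + 0.094068 = 0.309273 m

Δh ≈ 30.9 cm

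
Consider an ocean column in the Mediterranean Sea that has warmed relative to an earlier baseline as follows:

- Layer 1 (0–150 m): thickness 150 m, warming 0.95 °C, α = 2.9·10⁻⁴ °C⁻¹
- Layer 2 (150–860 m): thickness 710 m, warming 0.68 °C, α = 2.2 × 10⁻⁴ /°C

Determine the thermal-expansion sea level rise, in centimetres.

about 14.8 cm

Layer 1: 2.9×10⁻⁴ × 150 × 0.95 = 0.041325 m
150–860 m: 0.68 × 710 × 2.2×10⁻⁴ = 0.106216 m
Δh = 0.041325 + 0.106216 = 0.147541 m ≈ 14.8 cm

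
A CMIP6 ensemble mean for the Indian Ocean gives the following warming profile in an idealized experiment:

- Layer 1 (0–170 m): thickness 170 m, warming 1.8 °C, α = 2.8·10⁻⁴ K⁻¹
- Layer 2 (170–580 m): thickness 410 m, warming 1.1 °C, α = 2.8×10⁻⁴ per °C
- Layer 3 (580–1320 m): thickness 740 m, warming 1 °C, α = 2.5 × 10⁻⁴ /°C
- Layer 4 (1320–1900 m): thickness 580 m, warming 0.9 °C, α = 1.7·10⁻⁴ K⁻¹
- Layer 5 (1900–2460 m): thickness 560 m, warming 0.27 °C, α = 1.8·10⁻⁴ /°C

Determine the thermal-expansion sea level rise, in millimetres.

510 mm of thermosteric rise

Layer 1: 2.8×10⁻⁴ × 1.8 × 170 = 0.08568 m
Layer 2: 1.1 × 410 × 2.8×10⁻⁴ = 0.12628 m
580–1320 m: 2.5×10⁻⁴ × 1 × 740 = 0.18500 m
1320–1900 m: 580 × 1.7×10⁻⁴ × 0.9 = 0.08874 m
Layer 5: 0.27 × 1.8×10⁻⁴ × 560 = 0.027216 m
Δh = 0.08568 + 0.12628 + 0.18500 + 0.08874 + 0.027216 = 0.512916 m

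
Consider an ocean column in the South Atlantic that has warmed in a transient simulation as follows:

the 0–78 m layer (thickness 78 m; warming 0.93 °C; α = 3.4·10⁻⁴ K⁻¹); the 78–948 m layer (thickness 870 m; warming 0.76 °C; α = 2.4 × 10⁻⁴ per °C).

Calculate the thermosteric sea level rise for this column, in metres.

Δh = 0.183 m

Layer 1: 78 × 3.4×10⁻⁴ × 0.93 = 0.0246636 m
870 × 0.76 × 2.4×10⁻⁴ = 0.158688 m
Δh = 0.0246636 + 0.158688 = 0.1833516 m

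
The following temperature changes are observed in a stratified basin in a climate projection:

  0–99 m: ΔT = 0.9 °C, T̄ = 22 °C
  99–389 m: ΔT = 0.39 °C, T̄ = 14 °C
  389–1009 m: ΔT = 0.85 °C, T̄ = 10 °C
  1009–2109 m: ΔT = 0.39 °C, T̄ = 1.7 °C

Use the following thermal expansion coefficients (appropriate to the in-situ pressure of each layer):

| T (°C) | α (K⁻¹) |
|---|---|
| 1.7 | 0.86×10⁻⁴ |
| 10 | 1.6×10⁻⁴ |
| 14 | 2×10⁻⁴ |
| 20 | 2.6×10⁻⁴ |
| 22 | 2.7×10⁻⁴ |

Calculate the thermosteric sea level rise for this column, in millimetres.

Layer 1 at 22 °C → α = 2.7×10⁻⁴ K⁻¹
Layer 2 at 14 °C → α = 2×10⁻⁴ K⁻¹
Layer 3 at 10 °C → α = 1.6×10⁻⁴ K⁻¹
Layer 4 at 1.7 °C → α = 0.86×10⁻⁴ K⁻¹
Layer 1: 2.7×10⁻⁴ × 0.9 × 99 = 0.024057 m
0.39 × 290 × 2×10⁻⁴ = 0.02262 m
1.6×10⁻⁴ × 0.85 × 620 = 0.08432 m
0.39 × 1100 × 0.86×10⁻⁴ = 0.036894 m
Δh = 0.024057 + 0.02262 + 0.08432 + 0.036894 = 0.167891 m ≈ 170 mm

Δh = 170 mm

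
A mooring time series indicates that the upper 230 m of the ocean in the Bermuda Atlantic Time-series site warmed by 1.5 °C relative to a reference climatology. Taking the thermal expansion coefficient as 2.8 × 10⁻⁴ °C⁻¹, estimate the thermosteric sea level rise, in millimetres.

96.6 mm of thermosteric rise

Δh = αΔT·H = 2.8×10⁻⁴ × 1.5 × 230 = 0.09660 m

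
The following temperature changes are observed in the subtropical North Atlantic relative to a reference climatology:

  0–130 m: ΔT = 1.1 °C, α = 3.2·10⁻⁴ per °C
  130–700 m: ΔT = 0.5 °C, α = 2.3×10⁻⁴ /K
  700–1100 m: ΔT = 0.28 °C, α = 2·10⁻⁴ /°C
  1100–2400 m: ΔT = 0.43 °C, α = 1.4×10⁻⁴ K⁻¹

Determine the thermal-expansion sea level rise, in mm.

0–130 m: 1.1 × 3.2×10⁻⁴ × 130 = 0.04576 m
570 × 2.3×10⁻⁴ × 0.5 = 0.06555 m
700–1100 m: 2×10⁻⁴ × 0.28 × 400 = 0.02240 m
1100–2400 m: 1300 × 1.4×10⁻⁴ × 0.43 = 0.07826 m
Δh = 0.04576 + 0.06555 + 0.02240 + 0.07826 = 0.21197 m

212 mm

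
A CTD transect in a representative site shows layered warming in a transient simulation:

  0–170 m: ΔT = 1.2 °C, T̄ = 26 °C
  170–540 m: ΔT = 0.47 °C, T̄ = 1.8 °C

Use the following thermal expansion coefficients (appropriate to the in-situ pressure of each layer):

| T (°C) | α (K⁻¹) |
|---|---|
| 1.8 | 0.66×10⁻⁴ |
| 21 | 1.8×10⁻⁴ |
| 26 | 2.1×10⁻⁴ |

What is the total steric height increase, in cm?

Layer 1 at 26 °C → α = 2.1×10⁻⁴ K⁻¹
Layer 2 at 1.8 °C → α = 0.66×10⁻⁴ K⁻¹
0–170 m: 2.1×10⁻⁴ × 1.2 × 170 = 0.04284 m
0.66×10⁻⁴ × 370 × 0.47 = 0.0114774 m
Δh = 0.04284 + 0.0114774 = 0.0543174 m

Δh ≈ 5.43 cm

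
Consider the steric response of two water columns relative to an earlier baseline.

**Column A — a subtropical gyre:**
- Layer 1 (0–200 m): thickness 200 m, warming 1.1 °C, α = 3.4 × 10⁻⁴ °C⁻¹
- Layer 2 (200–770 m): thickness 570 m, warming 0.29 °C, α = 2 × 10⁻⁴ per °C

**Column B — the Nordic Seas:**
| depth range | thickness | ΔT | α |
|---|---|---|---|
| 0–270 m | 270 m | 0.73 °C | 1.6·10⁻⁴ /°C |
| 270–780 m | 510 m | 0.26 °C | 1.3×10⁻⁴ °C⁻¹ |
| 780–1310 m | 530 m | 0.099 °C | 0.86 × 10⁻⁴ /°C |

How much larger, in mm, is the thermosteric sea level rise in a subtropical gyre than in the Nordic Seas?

54.6 mm larger

A 0–200 m: 200 × 3.4×10⁻⁴ × 1.1 = 0.07480 m
A Layer 2: 0.29 × 2×10⁻⁴ × 570 = 0.03306 m
A total: 0.10786 m
B 0–270 m: 270 × 0.73 × 1.6×10⁻⁴ = 0.031536 m
B 1.3×10⁻⁴ × 510 × 0.26 = 0.017238 m
B 0.86×10⁻⁴ × 530 × 0.099 = 0.00451242 m
B total: 0.05328642 m
Difference: 0.10786 − 0.05328642 = 0.05457358 m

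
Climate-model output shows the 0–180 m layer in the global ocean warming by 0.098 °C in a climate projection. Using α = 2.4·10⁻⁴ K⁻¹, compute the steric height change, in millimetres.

Δh = αΔT·H = 2.4×10⁻⁴ × 0.098 × 180 = 0.0042336 m

Δh = 4.23 mm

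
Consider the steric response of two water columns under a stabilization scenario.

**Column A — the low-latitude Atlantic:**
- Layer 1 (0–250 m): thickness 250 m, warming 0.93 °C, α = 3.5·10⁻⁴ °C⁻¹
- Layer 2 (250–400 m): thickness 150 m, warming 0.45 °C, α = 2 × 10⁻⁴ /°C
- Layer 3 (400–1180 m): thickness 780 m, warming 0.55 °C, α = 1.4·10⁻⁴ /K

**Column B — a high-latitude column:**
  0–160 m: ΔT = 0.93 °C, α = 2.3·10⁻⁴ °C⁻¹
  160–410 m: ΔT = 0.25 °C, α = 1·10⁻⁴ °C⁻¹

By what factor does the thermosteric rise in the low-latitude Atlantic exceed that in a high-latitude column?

≈ 3.83×

A 250 × 3.5×10⁻⁴ × 0.93 = 0.081375 m
A 250–400 m: 0.45 × 150 × 2×10⁻⁴ = 0.01350 m
A 0.55 × 780 × 1.4×10⁻⁴ = 0.06006 m
A total: 0.154935 m
B 2.3×10⁻⁴ × 0.93 × 160 = 0.034224 m
B 1×10⁻⁴ × 250 × 0.25 = 0.00625 m
B total: 0.040474 m
Ratio: 0.154935 / 0.040474 ≈ 3.828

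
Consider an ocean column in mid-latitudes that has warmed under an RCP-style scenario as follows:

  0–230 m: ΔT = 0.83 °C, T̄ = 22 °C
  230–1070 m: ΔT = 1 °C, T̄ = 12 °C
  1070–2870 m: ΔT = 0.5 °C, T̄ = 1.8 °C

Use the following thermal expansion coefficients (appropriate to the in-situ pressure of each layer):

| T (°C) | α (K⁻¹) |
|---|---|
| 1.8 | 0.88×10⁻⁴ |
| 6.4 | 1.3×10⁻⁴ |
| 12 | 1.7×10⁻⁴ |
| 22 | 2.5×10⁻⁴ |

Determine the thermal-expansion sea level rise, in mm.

270 mm of thermosteric rise

Layer 1 at 22 °C → α = 2.5×10⁻⁴ K⁻¹
Layer 2 at 12 °C → α = 1.7×10⁻⁴ K⁻¹
Layer 3 at 1.8 °C → α = 0.88×10⁻⁴ K⁻¹
0–230 m: 230 × 0.83 × 2.5×10⁻⁴ = 0.047725 m
Layer 2: 840 × 1 × 1.7×10⁻⁴ = 0.14280 m
0.88×10⁻⁴ × 1800 × 0.5 = 0.07920 m
Δh = 0.047725 + 0.14280 + 0.07920 = 0.269725 m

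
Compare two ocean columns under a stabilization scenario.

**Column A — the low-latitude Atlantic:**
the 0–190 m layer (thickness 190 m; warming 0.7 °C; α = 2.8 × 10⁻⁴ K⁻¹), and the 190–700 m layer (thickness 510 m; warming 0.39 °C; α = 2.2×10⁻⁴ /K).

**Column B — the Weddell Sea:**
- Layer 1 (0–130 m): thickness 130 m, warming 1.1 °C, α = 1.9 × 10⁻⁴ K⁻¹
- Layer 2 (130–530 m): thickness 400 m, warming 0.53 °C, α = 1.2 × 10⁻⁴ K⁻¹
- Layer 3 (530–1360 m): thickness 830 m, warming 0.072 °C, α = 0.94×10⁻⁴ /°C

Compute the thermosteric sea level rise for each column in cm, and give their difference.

A 190 × 0.7 × 2.8×10⁻⁴ = 0.03724 m
A 510 × 2.2×10⁻⁴ × 0.39 = 0.043758 m
A total: 0.080998 m
B Layer 1: 1.1 × 130 × 1.9×10⁻⁴ = 0.02717 m
B Layer 2: 400 × 0.53 × 1.2×10⁻⁴ = 0.02544 m
B 530–1360 m: 830 × 0.94×10⁻⁴ × 0.072 = 0.00561744 m
B total: 0.05822744 m
Difference: 0.080998 − 0.05822744 = 0.02277056 m

A: 8.1 cm; B: 5.8 cm; difference 2.3 cm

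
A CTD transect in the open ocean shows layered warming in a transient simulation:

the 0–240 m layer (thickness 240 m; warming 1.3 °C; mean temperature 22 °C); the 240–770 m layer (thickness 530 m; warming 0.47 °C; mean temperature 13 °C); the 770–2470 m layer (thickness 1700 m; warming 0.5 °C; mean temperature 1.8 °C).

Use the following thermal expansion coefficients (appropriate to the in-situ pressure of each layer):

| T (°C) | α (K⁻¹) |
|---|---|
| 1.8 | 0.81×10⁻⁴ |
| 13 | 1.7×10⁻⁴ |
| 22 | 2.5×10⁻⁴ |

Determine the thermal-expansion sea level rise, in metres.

Δh = 0.189 m

Layer 1 at 22 °C → α = 2.5×10⁻⁴ K⁻¹
Layer 2 at 13 °C → α = 1.7×10⁻⁴ K⁻¹
Layer 3 at 1.8 °C → α = 0.81×10⁻⁴ K⁻¹
0–240 m: 2.5×10⁻⁴ × 1.3 × 240 = 0.07800 m
1.7×10⁻⁴ × 0.47 × 530 = 0.042347 m
770–2470 m: 0.5 × 1700 × 0.81×10⁻⁴ = 0.06885 m
Δh = 0.07800 + 0.042347 + 0.06885 = 0.189197 m ≈ 0.189 m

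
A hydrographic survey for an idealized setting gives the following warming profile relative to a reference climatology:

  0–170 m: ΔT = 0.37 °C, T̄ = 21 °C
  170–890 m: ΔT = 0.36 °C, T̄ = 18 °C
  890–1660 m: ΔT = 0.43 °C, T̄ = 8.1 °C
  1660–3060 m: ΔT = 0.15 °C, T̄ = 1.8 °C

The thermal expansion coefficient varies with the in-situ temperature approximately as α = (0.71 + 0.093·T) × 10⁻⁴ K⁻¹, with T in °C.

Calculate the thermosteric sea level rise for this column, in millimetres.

Δh ≈ 145 mm

Layer 1: α = (0.71 + 0.093×21)×10⁻⁴ = 2.663×10⁻⁴ K⁻¹
Layer 2: α = (0.71 + 0.093×18)×10⁻⁴ = 2.384×10⁻⁴ K⁻¹
Layer 3: α = (0.71 + 0.093×8.1)×10⁻⁴ = 1.4633×10⁻⁴ K⁻¹
Layer 4: α = (0.71 + 0.093×1.8)×10⁻⁴ = 0.8774×10⁻⁴ K⁻¹
0–170 m: 170 × 0.37 × 2.663×10⁻⁴ = 0.01675027 m
170–890 m: 0.36 × 2.384×10⁻⁴ × 720 = 0.06179328 m
0.43 × 770 × 1.4633×10⁻⁴ = 0.048449863 m
Layer 4: 0.8774×10⁻⁴ × 0.15 × 1400 = 0.0184254 m
Δh = 0.01675027 + 0.06179328 + 0.048449863 + 0.0184254 = 0.145418813 m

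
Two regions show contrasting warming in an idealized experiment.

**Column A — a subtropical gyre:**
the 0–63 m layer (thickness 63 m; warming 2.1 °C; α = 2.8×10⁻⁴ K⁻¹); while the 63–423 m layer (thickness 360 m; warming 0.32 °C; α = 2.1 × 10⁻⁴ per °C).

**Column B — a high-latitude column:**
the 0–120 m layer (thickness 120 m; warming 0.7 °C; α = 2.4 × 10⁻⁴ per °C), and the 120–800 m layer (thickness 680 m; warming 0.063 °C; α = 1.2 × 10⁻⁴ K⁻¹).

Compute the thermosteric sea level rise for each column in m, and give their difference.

A Layer 1: 2.8×10⁻⁴ × 63 × 2.1 = 0.037044 m
A 63–423 m: 2.1×10⁻⁴ × 360 × 0.32 = 0.024192 m
A total: 0.061236 m
B 0.7 × 120 × 2.4×10⁻⁴ = 0.02016 m
B 120–800 m: 1.2×10⁻⁴ × 680 × 0.063 = 0.0051408 m
B total: 0.0253008 m
Difference: 0.061236 − 0.0253008 = 0.0359352 m

Δh_A ≈ 0.061 m, Δh_B ≈ 0.025 m; difference ≈ 0.036 m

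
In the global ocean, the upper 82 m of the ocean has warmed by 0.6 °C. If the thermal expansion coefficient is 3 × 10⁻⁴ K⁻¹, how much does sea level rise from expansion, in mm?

about 14.8 mm

Δh = αΔT·H = 3×10⁻⁴ × 0.6 × 82 = 0.01476 m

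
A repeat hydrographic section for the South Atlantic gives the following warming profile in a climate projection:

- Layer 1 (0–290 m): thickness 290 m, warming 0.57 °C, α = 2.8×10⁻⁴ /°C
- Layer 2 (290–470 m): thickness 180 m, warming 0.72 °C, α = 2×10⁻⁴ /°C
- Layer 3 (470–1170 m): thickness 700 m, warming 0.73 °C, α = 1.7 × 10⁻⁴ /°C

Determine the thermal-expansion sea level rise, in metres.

0–290 m: 2.8×10⁻⁴ × 0.57 × 290 = 0.046284 m
290–470 m: 0.72 × 2×10⁻⁴ × 180 = 0.02592 m
Layer 3: 0.73 × 700 × 1.7×10⁻⁴ = 0.08687 m
Δh = 0.046284 + 0.02592 + 0.08687 = 0.159074 m

Δh ≈ 0.16 m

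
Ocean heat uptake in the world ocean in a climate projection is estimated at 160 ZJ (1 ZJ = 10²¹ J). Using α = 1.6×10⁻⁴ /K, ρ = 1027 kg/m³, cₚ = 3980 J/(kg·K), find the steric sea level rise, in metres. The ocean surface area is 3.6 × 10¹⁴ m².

Per unit area: Q = 160×10²¹ / (3.6×10¹⁴) ≈ 4.444×10⁸ J/m²
Δh = αQ/(ρcₚ) = 1.6×10⁻⁴ × 4.444×10⁸ / (1027 × 3980) ≈ 0.017396 m

about 0.017 m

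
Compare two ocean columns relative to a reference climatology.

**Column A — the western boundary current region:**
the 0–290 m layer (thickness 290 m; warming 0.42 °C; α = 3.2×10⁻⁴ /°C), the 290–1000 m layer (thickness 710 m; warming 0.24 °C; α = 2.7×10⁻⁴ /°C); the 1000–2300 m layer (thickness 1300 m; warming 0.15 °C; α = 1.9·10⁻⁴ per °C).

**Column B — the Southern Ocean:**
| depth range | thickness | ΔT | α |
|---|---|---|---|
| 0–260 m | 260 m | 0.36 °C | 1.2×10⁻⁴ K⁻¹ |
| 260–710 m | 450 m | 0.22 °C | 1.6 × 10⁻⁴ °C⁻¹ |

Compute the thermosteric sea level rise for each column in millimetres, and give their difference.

A 0–290 m: 290 × 0.42 × 3.2×10⁻⁴ = 0.038976 m
A 710 × 0.24 × 2.7×10⁻⁴ = 0.046008 m
A Layer 3: 1.9×10⁻⁴ × 1300 × 0.15 = 0.03705 m
A total: 0.122034 m
B 0–260 m: 260 × 1.2×10⁻⁴ × 0.36 = 0.011232 m
B 260–710 m: 0.22 × 1.6×10⁻⁴ × 450 = 0.01584 m
B total: 0.027072 m
Difference: 0.122034 − 0.027072 = 0.094962 m

Δh_A ≈ 120 mm, Δh_B ≈ 27 mm; difference ≈ 95 mm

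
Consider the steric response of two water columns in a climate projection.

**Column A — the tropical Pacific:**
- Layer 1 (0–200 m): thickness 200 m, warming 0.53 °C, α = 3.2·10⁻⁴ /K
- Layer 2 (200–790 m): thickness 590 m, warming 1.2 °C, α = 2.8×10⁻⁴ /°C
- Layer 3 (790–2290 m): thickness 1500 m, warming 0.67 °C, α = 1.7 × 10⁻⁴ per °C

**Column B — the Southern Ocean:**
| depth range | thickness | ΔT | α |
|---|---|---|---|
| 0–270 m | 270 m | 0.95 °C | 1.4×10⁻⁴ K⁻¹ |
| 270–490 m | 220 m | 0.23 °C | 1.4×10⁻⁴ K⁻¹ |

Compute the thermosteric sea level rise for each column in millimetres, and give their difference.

A 0–200 m: 0.53 × 200 × 3.2×10⁻⁴ = 0.03392 m
A Layer 2: 590 × 2.8×10⁻⁴ × 1.2 = 0.19824 m
A 790–2290 m: 1.7×10⁻⁴ × 0.67 × 1500 = 0.17085 m
A total: 0.40301 m
B Layer 1: 0.95 × 270 × 1.4×10⁻⁴ = 0.03591 m
B 270–490 m: 0.23 × 1.4×10⁻⁴ × 220 = 0.007084 m
B total: 0.042994 m
Difference: 0.40301 − 0.042994 = 0.360016 m

Δh_A ≈ 403 mm, Δh_B ≈ 43.0 mm; difference ≈ 360 mm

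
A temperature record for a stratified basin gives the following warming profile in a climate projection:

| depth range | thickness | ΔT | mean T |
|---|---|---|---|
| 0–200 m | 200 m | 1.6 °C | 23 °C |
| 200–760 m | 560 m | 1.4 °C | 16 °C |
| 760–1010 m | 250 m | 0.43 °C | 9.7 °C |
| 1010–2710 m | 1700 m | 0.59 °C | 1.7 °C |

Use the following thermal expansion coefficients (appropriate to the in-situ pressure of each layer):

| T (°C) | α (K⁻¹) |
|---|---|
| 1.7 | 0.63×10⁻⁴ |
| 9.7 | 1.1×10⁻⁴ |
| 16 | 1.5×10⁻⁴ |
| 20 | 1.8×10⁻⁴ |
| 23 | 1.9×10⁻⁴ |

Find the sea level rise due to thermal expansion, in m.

Layer 1 at 23 °C → α = 1.9×10⁻⁴ K⁻¹
Layer 2 at 16 °C → α = 1.5×10⁻⁴ K⁻¹
Layer 3 at 9.7 °C → α = 1.1×10⁻⁴ K⁻¹
Layer 4 at 1.7 °C → α = 0.63×10⁻⁴ K⁻¹
Layer 1: 1.6 × 1.9×10⁻⁴ × 200 = 0.06080 m
Layer 2: 1.5×10⁻⁴ × 1.4 × 560 = 0.11760 m
760–1010 m: 0.43 × 250 × 1.1×10⁻⁴ = 0.011825 m
Layer 4: 0.59 × 0.63×10⁻⁴ × 1700 = 0.063189 m
Δh = 0.06080 + 0.11760 + 0.011825 + 0.063189 = 0.253414 m ≈ 0.253 m

0.253 m of thermosteric rise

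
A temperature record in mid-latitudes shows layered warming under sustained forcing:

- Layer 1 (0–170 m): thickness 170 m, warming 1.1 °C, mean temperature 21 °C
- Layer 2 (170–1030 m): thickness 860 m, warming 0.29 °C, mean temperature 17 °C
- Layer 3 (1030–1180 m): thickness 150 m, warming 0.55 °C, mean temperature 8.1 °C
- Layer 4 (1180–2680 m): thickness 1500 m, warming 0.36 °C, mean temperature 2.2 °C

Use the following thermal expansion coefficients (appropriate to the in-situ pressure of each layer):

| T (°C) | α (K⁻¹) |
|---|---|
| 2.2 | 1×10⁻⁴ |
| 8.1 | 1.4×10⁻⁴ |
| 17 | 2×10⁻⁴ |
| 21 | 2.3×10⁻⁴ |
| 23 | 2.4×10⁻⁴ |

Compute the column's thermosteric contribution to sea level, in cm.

Layer 1 at 21 °C → α = 2.3×10⁻⁴ K⁻¹
Layer 2 at 17 °C → α = 2×10⁻⁴ K⁻¹
Layer 3 at 8.1 °C → α = 1.4×10⁻⁴ K⁻¹
Layer 4 at 2.2 °C → α = 1×10⁻⁴ K⁻¹
Layer 1: 170 × 1.1 × 2.3×10⁻⁴ = 0.04301 m
170–1030 m: 2×10⁻⁴ × 860 × 0.29 = 0.04988 m
1030–1180 m: 1.4×10⁻⁴ × 0.55 × 150 = 0.01155 m
1×10⁻⁴ × 0.36 × 1500 = 0.05400 m
Δh = 0.04301 + 0.04988 + 0.01155 + 0.05400 = 0.15844 m

about 15.8 cm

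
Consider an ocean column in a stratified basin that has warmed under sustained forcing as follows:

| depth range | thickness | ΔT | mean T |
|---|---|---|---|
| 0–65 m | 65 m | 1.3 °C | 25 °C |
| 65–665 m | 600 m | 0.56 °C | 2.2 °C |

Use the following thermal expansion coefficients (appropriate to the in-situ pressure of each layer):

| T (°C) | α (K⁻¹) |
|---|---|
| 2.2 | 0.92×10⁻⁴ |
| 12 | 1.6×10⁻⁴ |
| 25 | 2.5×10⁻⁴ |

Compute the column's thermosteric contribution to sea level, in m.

0.0520 m

Layer 1 at 25 °C → α = 2.5×10⁻⁴ K⁻¹
Layer 2 at 2.2 °C → α = 0.92×10⁻⁴ K⁻¹
1.3 × 65 × 2.5×10⁻⁴ = 0.021125 m
600 × 0.92×10⁻⁴ × 0.56 = 0.030912 m
Δh = 0.021125 + 0.030912 = 0.052037 m ≈ 0.0520 m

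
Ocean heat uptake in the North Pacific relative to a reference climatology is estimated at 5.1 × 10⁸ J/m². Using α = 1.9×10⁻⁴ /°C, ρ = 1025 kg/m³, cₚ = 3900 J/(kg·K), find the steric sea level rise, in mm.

Δh ≈ 24.2 mm

Δh = αQ/(ρcₚ) = 1.9×10⁻⁴ × 5.1×10⁸ / (1025 × 3900) ≈ 0.02424 m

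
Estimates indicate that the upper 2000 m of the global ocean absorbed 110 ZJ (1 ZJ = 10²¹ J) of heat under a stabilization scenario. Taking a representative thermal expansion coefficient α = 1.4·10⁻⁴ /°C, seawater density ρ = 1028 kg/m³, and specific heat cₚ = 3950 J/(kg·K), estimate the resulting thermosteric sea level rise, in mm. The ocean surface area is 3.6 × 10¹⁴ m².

10.5 mm

Per unit area: Q = 110×10²¹ / (3.6×10¹⁴) ≈ 3.056×10⁸ J/m²
Δh = αQ/(ρcₚ) = 1.4×10⁻⁴ × 3.056×10⁸ / (1028 × 3950) ≈ 0.010536 m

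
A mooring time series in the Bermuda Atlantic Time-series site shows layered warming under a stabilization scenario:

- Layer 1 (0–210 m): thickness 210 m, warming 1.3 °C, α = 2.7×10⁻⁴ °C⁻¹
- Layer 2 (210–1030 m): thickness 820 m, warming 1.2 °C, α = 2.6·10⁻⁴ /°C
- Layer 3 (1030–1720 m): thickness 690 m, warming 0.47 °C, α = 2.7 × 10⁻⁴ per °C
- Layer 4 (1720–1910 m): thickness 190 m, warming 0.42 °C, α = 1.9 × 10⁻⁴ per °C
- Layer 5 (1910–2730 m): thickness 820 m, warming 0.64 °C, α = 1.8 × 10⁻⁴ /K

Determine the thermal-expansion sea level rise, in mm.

about 527 mm

2.7×10⁻⁴ × 210 × 1.3 = 0.07371 m
210–1030 m: 1.2 × 2.6×10⁻⁴ × 820 = 0.25584 m
1030–1720 m: 690 × 0.47 × 2.7×10⁻⁴ = 0.087561 m
Layer 4: 190 × 0.42 × 1.9×10⁻⁴ = 0.015162 m
0.64 × 820 × 1.8×10⁻⁴ = 0.094464 m
Δh = 0.07371 + 0.25584 + 0.087561 + 0.015162 + 0.094464 = 0.526737 m ≈ 527 mm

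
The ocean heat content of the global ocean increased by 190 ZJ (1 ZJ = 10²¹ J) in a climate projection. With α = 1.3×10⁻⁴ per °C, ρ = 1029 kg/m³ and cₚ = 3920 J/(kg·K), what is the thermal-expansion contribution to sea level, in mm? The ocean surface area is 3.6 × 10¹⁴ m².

17.0 mm

Per unit area: Q = 190×10²¹ / (3.6×10¹⁴) ≈ 5.278×10⁸ J/m²
Δh = αQ/(ρcₚ) = 1.3×10⁻⁴ × 5.278×10⁸ / (1029 × 3920) ≈ 0.01701 m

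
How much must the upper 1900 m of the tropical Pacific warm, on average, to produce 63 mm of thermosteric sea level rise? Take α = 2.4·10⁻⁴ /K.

ΔT ≈ 0.14 °C

ΔT = Δh/(αH) = 0.063 / (2.4×10⁻⁴ × 1900) ≈ 0.1382 °C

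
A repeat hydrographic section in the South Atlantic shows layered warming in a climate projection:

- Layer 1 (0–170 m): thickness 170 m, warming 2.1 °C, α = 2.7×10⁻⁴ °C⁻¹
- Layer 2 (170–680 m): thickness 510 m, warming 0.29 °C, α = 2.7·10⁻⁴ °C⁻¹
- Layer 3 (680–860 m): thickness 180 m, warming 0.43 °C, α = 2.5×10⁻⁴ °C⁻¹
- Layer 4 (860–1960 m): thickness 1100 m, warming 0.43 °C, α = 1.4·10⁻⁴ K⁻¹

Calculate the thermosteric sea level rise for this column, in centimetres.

2.1 × 170 × 2.7×10⁻⁴ = 0.09639 m
Layer 2: 0.29 × 2.7×10⁻⁴ × 510 = 0.039933 m
680–860 m: 2.5×10⁻⁴ × 0.43 × 180 = 0.01935 m
1100 × 0.43 × 1.4×10⁻⁴ = 0.06622 m
Δh = 0.09639 + 0.039933 + 0.01935 + 0.06622 = 0.221893 m

22 cm of thermosteric rise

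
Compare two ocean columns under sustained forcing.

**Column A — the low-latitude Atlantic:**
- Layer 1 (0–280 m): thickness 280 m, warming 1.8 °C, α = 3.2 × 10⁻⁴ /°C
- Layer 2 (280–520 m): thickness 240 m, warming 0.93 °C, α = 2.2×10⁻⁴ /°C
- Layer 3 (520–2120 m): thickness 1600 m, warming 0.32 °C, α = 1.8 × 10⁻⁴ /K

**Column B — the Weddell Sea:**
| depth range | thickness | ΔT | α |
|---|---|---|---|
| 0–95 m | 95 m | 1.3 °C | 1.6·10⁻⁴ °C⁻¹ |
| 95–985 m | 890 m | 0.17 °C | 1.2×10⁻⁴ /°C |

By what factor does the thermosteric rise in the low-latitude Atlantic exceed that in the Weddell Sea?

a factor of 7.98

A 1.8 × 3.2×10⁻⁴ × 280 = 0.16128 m
A Layer 2: 0.93 × 2.2×10⁻⁴ × 240 = 0.049104 m
A 520–2120 m: 1600 × 1.8×10⁻⁴ × 0.32 = 0.09216 m
A total: 0.302544 m
B 95 × 1.3 × 1.6×10⁻⁴ = 0.01976 m
B 0.17 × 1.2×10⁻⁴ × 890 = 0.018156 m
B total: 0.037916 m
Ratio: 0.302544 / 0.037916 ≈ 7.979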